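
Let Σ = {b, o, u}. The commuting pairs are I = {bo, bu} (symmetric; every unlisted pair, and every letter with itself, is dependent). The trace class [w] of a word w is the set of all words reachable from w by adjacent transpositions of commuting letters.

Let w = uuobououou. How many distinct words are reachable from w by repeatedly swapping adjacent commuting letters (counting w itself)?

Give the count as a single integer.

10

0(u) covers ∅
1(u) covers 0:u
2(o) covers 1:u
3(b) covers ∅
4(o) covers 2:o
5(u) covers 4:o
6(o) covers 5:u
7(u) covers 6:o
8(o) covers 7:u
9(u) covers 8:o
floor of heap: 0:u, 3:b
completions by unplaced set U, small U first (add the entries for U minus each lowest piece of U):
  |U|=1: {3}:1  {9}:1
  |U|=2: {3,9}:2  {8,9}:1
  |U|=3: {3,8,9}:3  {7,8,9}:1
  |U|=4: {3,7,8,9}:4  {6,7,8,9}:1
  |U|=5: {3,6,7,8,9}:5  {5,6,7,8,9}:1
  |U|=6: {3,5,6,7,8,9}:6  {4,5,6,7,8,9}:1
  |U|=7: {2,4,5,6,7,8,9}:1  {3,4,5,6,7,8,9}:7
  |U|=8: {1,2,4,5,6,7,8,9}:1  {2,3,4,5,6,7,8,9}:8
  start at 0(u): 9
  start at 3(b): 1
sum over floor = 10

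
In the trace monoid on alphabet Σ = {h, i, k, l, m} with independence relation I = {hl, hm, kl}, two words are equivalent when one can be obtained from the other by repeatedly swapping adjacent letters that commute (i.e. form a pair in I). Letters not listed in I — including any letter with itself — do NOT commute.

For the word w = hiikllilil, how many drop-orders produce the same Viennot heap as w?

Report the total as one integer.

3

#0=h has no predecessor
#1=i depends on [0:h]
#2=i depends on [1:i]
#3=k depends on [2:i]
#4=l depends on [2:i]
#5=l depends on [4:l]
#6=i depends on [3:k, 5:l]
#7=l depends on [6:i]
#8=i depends on [7:l]
#9=l depends on [8:i]
sources: [0:h]
N(rest) = Σ N(rest − s) over sources s of rest; N(one piece) = 1:
  size 1 → [9]=1
  size 2 → [8,9]=1
  size 3 → [7,8,9]=1
  size 4 → [6,7,8,9]=1
  size 5 → [3,6,7,8,9]=1  [5,6,7,8,9]=1
  size 6 → [3,5,6,7,8,9]=2  [4,5,6,7,8,9]=1
  size 7 → [3,4,5,6,7,8,9]=3
  size 8 → [2,3,4,5,6,7,8,9]=3
  first=0(h) contributes 3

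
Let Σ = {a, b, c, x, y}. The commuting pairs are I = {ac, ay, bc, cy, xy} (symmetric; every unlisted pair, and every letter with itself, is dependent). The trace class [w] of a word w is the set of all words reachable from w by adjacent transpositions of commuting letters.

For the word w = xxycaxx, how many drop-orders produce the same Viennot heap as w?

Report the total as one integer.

drop 0:x onto floor
drop 1:x onto {0:x}
drop 2:y onto floor
drop 3:c onto {1:x}
drop 4:a onto {1:x}
drop 5:x onto {3:c, 4:a}
drop 6:x onto {5:x}
ground layer = {0:x, 2:y}
drop-orders for the pieces not yet dropped (sum over which currently-grounded one goes next):
  1 to go: {2} 1  {6} 1
  2 to go: {2,6} 2  {5,6} 1
  3 to go: {2,5,6} 3  {3,5,6} 1  {4,5,6} 1
  4 to go: {2,3,5,6} 4  {2,4,5,6} 4  {3,4,5,6} 2
  5 to go: {1,3,4,5,6} 2  {2,3,4,5,6} 10
  if 0:x drops first: 12 orders
  if 2:y drops first: 2 orders
heap linearizations: 14

14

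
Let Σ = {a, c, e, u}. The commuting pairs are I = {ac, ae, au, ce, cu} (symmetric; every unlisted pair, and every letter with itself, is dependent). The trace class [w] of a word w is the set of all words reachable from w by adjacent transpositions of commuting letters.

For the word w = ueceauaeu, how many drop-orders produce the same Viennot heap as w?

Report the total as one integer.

0(u) covers ∅
1(e) covers 0:u
2(c) covers ∅
3(e) covers 1:e
4(a) covers ∅
5(u) covers 3:e
6(a) covers 4:a
7(e) covers 5:u
8(u) covers 7:e
floor of heap: 0:u, 2:c, 4:a
completions by unplaced set U, small U first (add the entries for U minus each lowest piece of U):
  |U|=1: {2}:1  {6}:1  {8}:1
  |U|=2: {2,6}:2  {2,8}:2  {4,6}:1  {6,8}:2  {7,8}:1
  |U|=3: {2,4,6}:3  {2,6,8}:6  {2,7,8}:3  {4,6,8}:3  {5,7,8}:1  {6,7,8}:3
  |U|=4: {2,4,6,8}:12  {2,5,7,8}:4  {2,6,7,8}:12  {3,5,7,8}:1  {4,6,7,8}:6  {5,6,7,8}:4
  |U|=5: {1,3,5,7,8}:1  {2,3,5,7,8}:5  {2,4,6,7,8}:30  {2,5,6,7,8}:20  {3,5,6,7,8}:5  {4,5,6,7,8}:10
  |U|=6: {0,1,3,5,7,8}:1  {1,2,3,5,7,8}:6  {1,3,5,6,7,8}:6  {2,3,5,6,7,8}:30  {2,4,5,6,7,8}:60  {3,4,5,6,7,8}:15
  |U|=7: {0,1,2,3,5,7,8}:7  {0,1,3,5,6,7,8}:7  {1,2,3,5,6,7,8}:42  {1,3,4,5,6,7,8}:21  {2,3,4,5,6,7,8}:105
  start at 0(u): 168
  start at 2(c): 28
  start at 4(a): 56
sum over floor = 252

252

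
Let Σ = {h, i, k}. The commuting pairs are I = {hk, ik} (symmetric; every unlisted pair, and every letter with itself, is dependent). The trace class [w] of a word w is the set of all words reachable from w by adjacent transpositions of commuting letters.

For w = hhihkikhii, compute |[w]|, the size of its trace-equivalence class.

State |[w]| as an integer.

piece 0:h — minimal
piece 1:h rests on {0:h}
piece 2:i rests on {1:h}
piece 3:h rests on {2:i}
piece 4:k — minimal
piece 5:i rests on {3:h}
piece 6:k rests on {4:k}
piece 7:h rests on {5:i}
piece 8:i rests on {7:h}
piece 9:i rests on {8:i}
minimal pieces: {0:h, 4:k}
ways to finish when only these pieces remain (= sum over removing one remaining piece with nothing left below it):
  1 left: {6}→1  {9}→1
  2 left: {4,6}→1  {6,9}→2  {8,9}→1
  3 left: {4,6,9}→3  {6,8,9}→3  {7,8,9}→1
  4 left: {4,6,8,9}→6  {5,7,8,9}→1  {6,7,8,9}→4
  5 left: {3,5,7,8,9}→1  {4,6,7,8,9}→10  {5,6,7,8,9}→5
  6 left: {2,3,5,7,8,9}→1  {3,5,6,7,8,9}→6  {4,5,6,7,8,9}→15
  7 left: {1,2,3,5,7,8,9}→1  {2,3,5,6,7,8,9}→7  {3,4,5,6,7,8,9}→21
  8 left: {0,1,2,3,5,7,8,9}→1  {1,2,3,5,6,7,8,9}→8  {2,3,4,5,6,7,8,9}→28
  placing 0:h first → 36 extensions
  placing 4:k first → 9 extensions
total linear extensions = 45

45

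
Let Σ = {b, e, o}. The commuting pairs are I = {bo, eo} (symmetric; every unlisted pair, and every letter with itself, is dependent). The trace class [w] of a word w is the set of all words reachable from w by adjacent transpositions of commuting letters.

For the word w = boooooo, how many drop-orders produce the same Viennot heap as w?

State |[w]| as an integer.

0(b) covers ∅
1(o) covers ∅
2(o) covers 1:o
3(o) covers 2:o
4(o) covers 3:o
5(o) covers 4:o
6(o) covers 5:o
floor of heap: 0:b, 1:o
completions by unplaced set U, small U first (add the entries for U minus each lowest piece of U):
  |U|=1: {0}:1  {6}:1
  |U|=2: {0,6}:2  {5,6}:1
  |U|=3: {0,5,6}:3  {4,5,6}:1
  |U|=4: {0,4,5,6}:4  {3,4,5,6}:1
  |U|=5: {0,3,4,5,6}:5  {2,3,4,5,6}:1
  start at 0(b): 1
  start at 1(o): 6
sum over floor = 7

7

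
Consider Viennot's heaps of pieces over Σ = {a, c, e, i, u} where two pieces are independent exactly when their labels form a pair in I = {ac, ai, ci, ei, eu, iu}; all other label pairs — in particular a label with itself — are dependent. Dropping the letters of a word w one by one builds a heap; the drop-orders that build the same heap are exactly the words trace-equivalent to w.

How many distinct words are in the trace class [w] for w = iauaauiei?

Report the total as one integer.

168

0(i) covers ∅
1(a) covers ∅
2(u) covers 1:a
3(a) covers 2:u
4(a) covers 3:a
5(u) covers 4:a
6(i) covers 0:i
7(e) covers 4:a
8(i) covers 6:i
floor of heap: 0:i, 1:a
completions by unplaced set U, small U first (add the entries for U minus each lowest piece of U):
  |U|=1: {5}:1  {7}:1  {8}:1
  |U|=2: {5,7}:2  {5,8}:2  {6,8}:1  {7,8}:2
  |U|=3: {0,6,8}:1  {4,5,7}:2  {5,6,8}:3  {5,7,8}:6  {6,7,8}:3
  |U|=4: {0,5,6,8}:4  {0,6,7,8}:4  {3,4,5,7}:2  {4,5,7,8}:8  {5,6,7,8}:12
  |U|=5: {0,5,6,7,8}:20  {2,3,4,5,7}:2  {3,4,5,7,8}:10  {4,5,6,7,8}:20
  |U|=6: {0,4,5,6,7,8}:40  {1,2,3,4,5,7}:2  {2,3,4,5,7,8}:12  {3,4,5,6,7,8}:30
  |U|=7: {0,3,4,5,6,7,8}:70  {1,2,3,4,5,7,8}:14  {2,3,4,5,6,7,8}:42
  start at 0(i): 56
  start at 1(a): 112
sum over floor = 168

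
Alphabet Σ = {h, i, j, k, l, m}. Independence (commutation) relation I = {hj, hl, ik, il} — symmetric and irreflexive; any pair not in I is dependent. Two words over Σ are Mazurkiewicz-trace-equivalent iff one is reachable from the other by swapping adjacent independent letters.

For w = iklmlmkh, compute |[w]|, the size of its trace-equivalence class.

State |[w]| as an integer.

0(i) covers ∅
1(k) covers ∅
2(l) covers 1:k
3(m) covers 0:i, 2:l
4(l) covers 3:m
5(m) covers 4:l
6(k) covers 5:m
7(h) covers 6:k
floor of heap: 0:i, 1:k
completions by unplaced set U, small U first (add the entries for U minus each lowest piece of U):
  |U|=1: {7}:1
  |U|=2: {6,7}:1
  |U|=3: {5,6,7}:1
  |U|=4: {4,5,6,7}:1
  |U|=5: {3,4,5,6,7}:1
  |U|=6: {0,3,4,5,6,7}:1  {2,3,4,5,6,7}:1
  start at 0(i): 1
  start at 1(k): 2
sum over floor = 3

3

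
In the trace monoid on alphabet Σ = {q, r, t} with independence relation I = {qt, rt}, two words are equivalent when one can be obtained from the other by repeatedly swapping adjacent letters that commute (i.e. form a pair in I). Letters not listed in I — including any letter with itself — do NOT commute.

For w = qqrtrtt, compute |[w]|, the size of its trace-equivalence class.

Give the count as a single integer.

#0=q has no predecessor
#1=q depends on [0:q]
#2=r depends on [1:q]
#3=t has no predecessor
#4=r depends on [2:r]
#5=t depends on [3:t]
#6=t depends on [5:t]
sources: [0:q, 3:t]
N(rest) = Σ N(rest − s) over sources s of rest; N(one piece) = 1:
  size 1 → [4]=1  [6]=1
  size 2 → [2,4]=1  [4,6]=2  [5,6]=1
  size 3 → [1,2,4]=1  [2,4,6]=3  [3,5,6]=1  [4,5,6]=3
  size 4 → [0,1,2,4]=1  [1,2,4,6]=4  [2,4,5,6]=6  [3,4,5,6]=4
  size 5 → [0,1,2,4,6]=5  [1,2,4,5,6]=10  [2,3,4,5,6]=10
  first=0(q) contributes 20
  first=3(t) contributes 15
|[w]| = 35

35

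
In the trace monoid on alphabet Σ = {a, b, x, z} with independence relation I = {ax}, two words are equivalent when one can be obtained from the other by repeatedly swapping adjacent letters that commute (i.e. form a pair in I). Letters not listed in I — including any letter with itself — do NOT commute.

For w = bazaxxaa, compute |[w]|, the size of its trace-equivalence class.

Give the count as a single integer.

drop 0:b onto floor
drop 1:a onto {0:b}
drop 2:z onto {1:a}
drop 3:a onto {2:z}
drop 4:x onto {2:z}
drop 5:x onto {4:x}
drop 6:a onto {3:a}
drop 7:a onto {6:a}
ground layer = {0:b}
drop-orders for the pieces not yet dropped (sum over which currently-grounded one goes next):
  1 to go: {5} 1  {7} 1
  2 to go: {4,5} 1  {5,7} 2  {6,7} 1
  3 to go: {3,6,7} 1  {4,5,7} 3  {5,6,7} 3
  4 to go: {3,5,6,7} 4  {4,5,6,7} 6
  5 to go: {3,4,5,6,7} 10
  6 to go: {2,3,4,5,6,7} 10
  if 0:b drops first: 10 orders

10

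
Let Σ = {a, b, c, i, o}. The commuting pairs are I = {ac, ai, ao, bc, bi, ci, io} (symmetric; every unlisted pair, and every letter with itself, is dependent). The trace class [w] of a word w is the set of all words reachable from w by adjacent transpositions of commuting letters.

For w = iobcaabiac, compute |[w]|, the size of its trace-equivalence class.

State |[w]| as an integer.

945

#0=i has no predecessor
#1=o has no predecessor
#2=b depends on [1:o]
#3=c depends on [1:o]
#4=a depends on [2:b]
#5=a depends on [4:a]
#6=b depends on [5:a]
#7=i depends on [0:i]
#8=a depends on [6:b]
#9=c depends on [3:c]
sources: [0:i, 1:o]
N(rest) = Σ N(rest − s) over sources s of rest; N(one piece) = 1:
  size 1 → [7]=1  [8]=1  [9]=1
  size 2 → [0,7]=1  [3,9]=1  [6,8]=1  [7,8]=2  [7,9]=2  [8,9]=2
  size 3 → [0,7,8]=3  [0,7,9]=3  [3,7,9]=3  [3,8,9]=3  [5,6,8]=1  [6,7,8]=3  [6,8,9]=3  [7,8,9]=6
  size 4 → [0,3,7,9]=6  [0,6,7,8]=6  [0,7,8,9]=12  [3,6,8,9]=6  [3,7,8,9]=12  [4,5,6,8]=1  [5,6,7,8]=4  [5,6,8,9]=4  [6,7,8,9]=12
  size 5 → [0,3,7,8,9]=30  [0,5,6,7,8]=10  [0,6,7,8,9]=30  [2,4,5,6,8]=1  [3,5,6,8,9]=10  [3,6,7,8,9]=30  [4,5,6,7,8]=5  [4,5,6,8,9]=5  [5,6,7,8,9]=20
  size 6 → [0,3,6,7,8,9]=90  [0,4,5,6,7,8]=15  [0,5,6,7,8,9]=60  [2,4,5,6,7,8]=6  [2,4,5,6,8,9]=6  [3,4,5,6,8,9]=15  [3,5,6,7,8,9]=60  [4,5,6,7,8,9]=30
  size 7 → [0,2,4,5,6,7,8]=21  [0,3,5,6,7,8,9]=210  [0,4,5,6,7,8,9]=105  [2,3,4,5,6,8,9]=21  [2,4,5,6,7,8,9]=42  [3,4,5,6,7,8,9]=105
  size 8 → [0,2,4,5,6,7,8,9]=168  [0,3,4,5,6,7,8,9]=420  [1,2,3,4,5,6,8,9]=21  [2,3,4,5,6,7,8,9]=168
  first=0(i) contributes 189
  first=1(o) contributes 756
|[w]| = 945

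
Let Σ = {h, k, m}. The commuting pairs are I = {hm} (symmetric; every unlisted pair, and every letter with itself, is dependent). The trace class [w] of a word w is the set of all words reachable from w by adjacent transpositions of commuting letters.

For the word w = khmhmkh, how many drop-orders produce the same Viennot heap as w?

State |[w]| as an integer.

drop 0:k onto floor
drop 1:h onto {0:k}
drop 2:m onto {0:k}
drop 3:h onto {1:h}
drop 4:m onto {2:m}
drop 5:k onto {3:h, 4:m}
drop 6:h onto {5:k}
ground layer = {0:k}
drop-orders for the pieces not yet dropped (sum over which currently-grounded one goes next):
  1 to go: {6} 1
  2 to go: {5,6} 1
  3 to go: {3,5,6} 1  {4,5,6} 1
  4 to go: {1,3,5,6} 1  {2,4,5,6} 1  {3,4,5,6} 2
  5 to go: {1,3,4,5,6} 3  {2,3,4,5,6} 3
  if 0:k drops first: 6 orders

6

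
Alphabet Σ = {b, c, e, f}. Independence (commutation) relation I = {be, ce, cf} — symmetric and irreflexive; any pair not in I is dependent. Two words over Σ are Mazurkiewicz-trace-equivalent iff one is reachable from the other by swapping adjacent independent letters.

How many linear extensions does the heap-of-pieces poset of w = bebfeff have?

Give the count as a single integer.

piece 0:b — minimal
piece 1:e — minimal
piece 2:b rests on {0:b}
piece 3:f rests on {1:e, 2:b}
piece 4:e rests on {3:f}
piece 5:f rests on {4:e}
piece 6:f rests on {5:f}
minimal pieces: {0:b, 1:e}
ways to finish when only these pieces remain (= sum over removing one remaining piece with nothing left below it):
  1 left: {6}→1
  2 left: {5,6}→1
  3 left: {4,5,6}→1
  4 left: {3,4,5,6}→1
  5 left: {1,3,4,5,6}→1  {2,3,4,5,6}→1
  placing 0:b first → 2 extensions
  placing 1:e first → 1 extensions
total linear extensions = 3

3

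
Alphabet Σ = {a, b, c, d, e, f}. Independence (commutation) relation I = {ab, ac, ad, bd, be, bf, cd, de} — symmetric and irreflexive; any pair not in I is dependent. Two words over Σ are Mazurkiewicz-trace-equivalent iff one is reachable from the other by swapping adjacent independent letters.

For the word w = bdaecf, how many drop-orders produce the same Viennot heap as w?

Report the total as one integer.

15

0(b) covers ∅
1(d) covers ∅
2(a) covers ∅
3(e) covers 2:a
4(c) covers 0:b, 3:e
5(f) covers 1:d, 4:c
floor of heap: 0:b, 1:d, 2:a
completions by unplaced set U, small U first (add the entries for U minus each lowest piece of U):
  |U|=1: {5}:1
  |U|=2: {1,5}:1  {4,5}:1
  |U|=3: {0,4,5}:1  {1,4,5}:2  {3,4,5}:1
  |U|=4: {0,1,4,5}:3  {0,3,4,5}:2  {1,3,4,5}:3  {2,3,4,5}:1
  start at 0(b): 4
  start at 1(d): 3
  start at 2(a): 8
sum over floor = 15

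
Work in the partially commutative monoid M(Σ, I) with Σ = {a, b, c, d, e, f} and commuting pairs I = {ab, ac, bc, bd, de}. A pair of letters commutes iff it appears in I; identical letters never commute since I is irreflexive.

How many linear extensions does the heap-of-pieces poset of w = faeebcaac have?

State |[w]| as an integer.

piece 0:f — minimal
piece 1:a rests on {0:f}
piece 2:e rests on {1:a}
piece 3:e rests on {2:e}
piece 4:b rests on {3:e}
piece 5:c rests on {3:e}
piece 6:a rests on {3:e}
piece 7:a rests on {6:a}
piece 8:c rests on {5:c}
minimal pieces: {0:f}
ways to finish when only these pieces remain (= sum over removing one remaining piece with nothing left below it):
  1 left: {4}→1  {7}→1  {8}→1
  2 left: {4,7}→2  {4,8}→2  {5,8}→1  {6,7}→1  {7,8}→2
  3 left: {4,5,8}→3  {4,6,7}→3  {4,7,8}→6  {5,7,8}→3  {6,7,8}→3
  4 left: {4,5,7,8}→12  {4,6,7,8}→12  {5,6,7,8}→6
  5 left: {4,5,6,7,8}→30
  6 left: {3,4,5,6,7,8}→30
  7 left: {2,3,4,5,6,7,8}→30
  placing 0:f first → 30 extensions

30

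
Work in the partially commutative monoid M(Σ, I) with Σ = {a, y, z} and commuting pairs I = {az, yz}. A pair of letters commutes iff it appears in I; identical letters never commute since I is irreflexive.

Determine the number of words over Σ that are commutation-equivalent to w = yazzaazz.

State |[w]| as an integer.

piece 0:y — minimal
piece 1:a rests on {0:y}
piece 2:z — minimal
piece 3:z rests on {2:z}
piece 4:a rests on {1:a}
piece 5:a rests on {4:a}
piece 6:z rests on {3:z}
piece 7:z rests on {6:z}
minimal pieces: {0:y, 2:z}
ways to finish when only these pieces remain (= sum over removing one remaining piece with nothing left below it):
  1 left: {5}→1  {7}→1
  2 left: {4,5}→1  {5,7}→2  {6,7}→1
  3 left: {1,4,5}→1  {3,6,7}→1  {4,5,7}→3  {5,6,7}→3
  4 left: {0,1,4,5}→1  {1,4,5,7}→4  {2,3,6,7}→1  {3,5,6,7}→4  {4,5,6,7}→6
  5 left: {0,1,4,5,7}→5  {1,4,5,6,7}→10  {2,3,5,6,7}→5  {3,4,5,6,7}→10
  6 left: {0,1,4,5,6,7}→15  {1,3,4,5,6,7}→20  {2,3,4,5,6,7}→15
  placing 0:y first → 35 extensions
  placing 2:z first → 35 extensions
total linear extensions = 70

70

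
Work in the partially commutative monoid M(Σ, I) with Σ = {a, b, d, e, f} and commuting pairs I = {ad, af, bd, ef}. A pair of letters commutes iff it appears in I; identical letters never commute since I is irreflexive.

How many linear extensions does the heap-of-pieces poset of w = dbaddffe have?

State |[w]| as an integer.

piece 0:d — minimal
piece 1:b — minimal
piece 2:a rests on {1:b}
piece 3:d rests on {0:d}
piece 4:d rests on {3:d}
piece 5:f rests on {1:b, 4:d}
piece 6:f rests on {5:f}
piece 7:e rests on {2:a, 4:d}
minimal pieces: {0:d, 1:b}
ways to finish when only these pieces remain (= sum over removing one remaining piece with nothing left below it):
  1 left: {6}→1  {7}→1
  2 left: {2,7}→1  {5,6}→1  {6,7}→2
  3 left: {2,6,7}→3  {5,6,7}→3
  4 left: {2,5,6,7}→6  {4,5,6,7}→3
  5 left: {1,2,5,6,7}→6  {2,4,5,6,7}→9  {3,4,5,6,7}→3
  6 left: {0,3,4,5,6,7}→3  {1,2,4,5,6,7}→15  {2,3,4,5,6,7}→12
  placing 0:d first → 27 extensions
  placing 1:b first → 15 extensions
total linear extensions = 42

42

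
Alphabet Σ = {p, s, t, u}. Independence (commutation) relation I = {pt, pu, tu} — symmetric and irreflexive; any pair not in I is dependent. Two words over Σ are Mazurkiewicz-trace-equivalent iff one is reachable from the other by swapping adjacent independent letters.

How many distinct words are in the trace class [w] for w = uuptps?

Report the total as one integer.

30

piece 0:u — minimal
piece 1:u rests on {0:u}
piece 2:p — minimal
piece 3:t — minimal
piece 4:p rests on {2:p}
piece 5:s rests on {1:u, 3:t, 4:p}
minimal pieces: {0:u, 2:p, 3:t}
ways to finish when only these pieces remain (= sum over removing one remaining piece with nothing left below it):
  1 left: {5}→1
  2 left: {1,5}→1  {3,5}→1  {4,5}→1
  3 left: {0,1,5}→1  {1,3,5}→2  {1,4,5}→2  {2,4,5}→1  {3,4,5}→2
  4 left: {0,1,3,5}→3  {0,1,4,5}→3  {1,2,4,5}→3  {1,3,4,5}→6  {2,3,4,5}→3
  placing 0:u first → 12 extensions
  placing 2:p first → 12 extensions
  placing 3:t first → 6 extensions
total linear extensions = 30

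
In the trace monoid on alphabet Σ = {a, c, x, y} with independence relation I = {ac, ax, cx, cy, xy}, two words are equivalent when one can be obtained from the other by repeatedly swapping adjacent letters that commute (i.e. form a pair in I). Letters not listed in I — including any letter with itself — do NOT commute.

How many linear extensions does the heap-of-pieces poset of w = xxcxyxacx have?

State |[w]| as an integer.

0(x) covers ∅
1(x) covers 0:x
2(c) covers ∅
3(x) covers 1:x
4(y) covers ∅
5(x) covers 3:x
6(a) covers 4:y
7(c) covers 2:c
8(x) covers 5:x
floor of heap: 0:x, 2:c, 4:y
completions by unplaced set U, small U first (add the entries for U minus each lowest piece of U):
  |U|=1: {6}:1  {7}:1  {8}:1
  |U|=2: {2,7}:1  {4,6}:1  {5,8}:1  {6,7}:2  {6,8}:2  {7,8}:2
  |U|=3: {2,6,7}:3  {2,7,8}:3  {3,5,8}:1  {4,6,7}:3  {4,6,8}:3  {5,6,8}:3  {5,7,8}:3  {6,7,8}:6
  |U|=4: {1,3,5,8}:1  {2,4,6,7}:6  {2,5,7,8}:6  {2,6,7,8}:12  {3,5,6,8}:4  {3,5,7,8}:4  {4,5,6,8}:6  {4,6,7,8}:12  {5,6,7,8}:12
  |U|=5: {0,1,3,5,8}:1  {1,3,5,6,8}:5  {1,3,5,7,8}:5  {2,3,5,7,8}:10  {2,4,6,7,8}:30  {2,5,6,7,8}:30  {3,4,5,6,8}:10  {3,5,6,7,8}:20  {4,5,6,7,8}:30
  |U|=6: {0,1,3,5,6,8}:6  {0,1,3,5,7,8}:6  {1,2,3,5,7,8}:15  {1,3,4,5,6,8}:15  {1,3,5,6,7,8}:30  {2,3,5,6,7,8}:60  {2,4,5,6,7,8}:90  {3,4,5,6,7,8}:60
  |U|=7: {0,1,2,3,5,7,8}:21  {0,1,3,4,5,6,8}:21  {0,1,3,5,6,7,8}:42  {1,2,3,5,6,7,8}:105  {1,3,4,5,6,7,8}:105  {2,3,4,5,6,7,8}:210
  start at 0(x): 420
  start at 2(c): 168
  start at 4(y): 168
sum over floor = 756

756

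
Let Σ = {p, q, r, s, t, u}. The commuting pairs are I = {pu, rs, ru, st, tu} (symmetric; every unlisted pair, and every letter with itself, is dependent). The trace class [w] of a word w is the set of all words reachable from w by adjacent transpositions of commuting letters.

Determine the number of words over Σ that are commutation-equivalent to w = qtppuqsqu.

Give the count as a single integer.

4

drop 0:q onto floor
drop 1:t onto {0:q}
drop 2:p onto {1:t}
drop 3:p onto {2:p}
drop 4:u onto {0:q}
drop 5:q onto {3:p, 4:u}
drop 6:s onto {5:q}
drop 7:q onto {6:s}
drop 8:u onto {7:q}
ground layer = {0:q}
drop-orders for the pieces not yet dropped (sum over which currently-grounded one goes next):
  1 to go: {8} 1
  2 to go: {7,8} 1
  3 to go: {6,7,8} 1
  4 to go: {5,6,7,8} 1
  5 to go: {3,5,6,7,8} 1  {4,5,6,7,8} 1
  6 to go: {2,3,5,6,7,8} 1  {3,4,5,6,7,8} 2
  7 to go: {1,2,3,5,6,7,8} 1  {2,3,4,5,6,7,8} 3
  if 0:q drops first: 4 orders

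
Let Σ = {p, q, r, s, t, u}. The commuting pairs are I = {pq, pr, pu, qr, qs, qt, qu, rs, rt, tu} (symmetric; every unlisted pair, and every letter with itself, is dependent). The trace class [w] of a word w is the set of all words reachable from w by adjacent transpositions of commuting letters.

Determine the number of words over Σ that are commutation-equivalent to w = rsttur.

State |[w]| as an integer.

16

drop 0:r onto floor
drop 1:s onto floor
drop 2:t onto {1:s}
drop 3:t onto {2:t}
drop 4:u onto {0:r, 1:s}
drop 5:r onto {4:u}
ground layer = {0:r, 1:s}
drop-orders for the pieces not yet dropped (sum over which currently-grounded one goes next):
  1 to go: {3} 1  {5} 1
  2 to go: {2,3} 1  {3,5} 2  {4,5} 1
  3 to go: {0,4,5} 1  {2,3,5} 3  {3,4,5} 3
  4 to go: {0,3,4,5} 4  {2,3,4,5} 6
  if 0:r drops first: 6 orders
  if 1:s drops first: 10 orders
heap linearizations: 16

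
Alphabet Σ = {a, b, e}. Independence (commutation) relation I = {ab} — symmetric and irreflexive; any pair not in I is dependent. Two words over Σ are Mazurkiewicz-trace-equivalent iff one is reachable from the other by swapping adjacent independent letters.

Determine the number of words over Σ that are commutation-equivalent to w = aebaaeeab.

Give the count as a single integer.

6

#0=a has no predecessor
#1=e depends on [0:a]
#2=b depends on [1:e]
#3=a depends on [1:e]
#4=a depends on [3:a]
#5=e depends on [2:b, 4:a]
#6=e depends on [5:e]
#7=a depends on [6:e]
#8=b depends on [6:e]
sources: [0:a]
N(rest) = Σ N(rest − s) over sources s of rest; N(one piece) = 1:
  size 1 → [7]=1  [8]=1
  size 2 → [7,8]=2
  size 3 → [6,7,8]=2
  size 4 → [5,6,7,8]=2
  size 5 → [2,5,6,7,8]=2  [4,5,6,7,8]=2
  size 6 → [2,4,5,6,7,8]=4  [3,4,5,6,7,8]=2
  size 7 → [2,3,4,5,6,7,8]=6
  first=0(a) contributes 6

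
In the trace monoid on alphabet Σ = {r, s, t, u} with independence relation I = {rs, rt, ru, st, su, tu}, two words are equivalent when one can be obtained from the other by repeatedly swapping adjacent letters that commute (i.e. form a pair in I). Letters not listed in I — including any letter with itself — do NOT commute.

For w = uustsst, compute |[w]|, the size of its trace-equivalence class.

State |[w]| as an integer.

piece 0:u — minimal
piece 1:u rests on {0:u}
piece 2:s — minimal
piece 3:t — minimal
piece 4:s rests on {2:s}
piece 5:s rests on {4:s}
piece 6:t rests on {3:t}
minimal pieces: {0:u, 2:s, 3:t}
ways to finish when only these pieces remain (= sum over removing one remaining piece with nothing left below it):
  1 left: {1}→1  {5}→1  {6}→1
  2 left: {0,1}→1  {1,5}→2  {1,6}→2  {3,6}→1  {4,5}→1  {5,6}→2
  3 left: {0,1,5}→3  {0,1,6}→3  {1,3,6}→3  {1,4,5}→3  {1,5,6}→6  {2,4,5}→1  {3,5,6}→3  {4,5,6}→3
  4 left: {0,1,3,6}→6  {0,1,4,5}→6  {0,1,5,6}→12  {1,2,4,5}→4  {1,3,5,6}→12  {1,4,5,6}→12  {2,4,5,6}→4  {3,4,5,6}→6
  5 left: {0,1,2,4,5}→10  {0,1,3,5,6}→30  {0,1,4,5,6}→30  {1,2,4,5,6}→20  {1,3,4,5,6}→30  {2,3,4,5,6}→10
  placing 0:u first → 60 extensions
  placing 2:s first → 90 extensions
  placing 3:t first → 60 extensions
total linear extensions = 210

210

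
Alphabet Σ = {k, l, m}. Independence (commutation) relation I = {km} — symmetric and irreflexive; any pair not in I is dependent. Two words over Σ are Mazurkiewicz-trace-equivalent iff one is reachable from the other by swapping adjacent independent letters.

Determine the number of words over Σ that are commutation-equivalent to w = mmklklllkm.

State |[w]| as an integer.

6

0(m) covers ∅
1(m) covers 0:m
2(k) covers ∅
3(l) covers 1:m, 2:k
4(k) covers 3:l
5(l) covers 4:k
6(l) covers 5:l
7(l) covers 6:l
8(k) covers 7:l
9(m) covers 7:l
floor of heap: 0:m, 2:k
completions by unplaced set U, small U first (add the entries for U minus each lowest piece of U):
  |U|=1: {8}:1  {9}:1
  |U|=2: {8,9}:2
  |U|=3: {7,8,9}:2
  |U|=4: {6,7,8,9}:2
  |U|=5: {5,6,7,8,9}:2
  |U|=6: {4,5,6,7,8,9}:2
  |U|=7: {3,4,5,6,7,8,9}:2
  |U|=8: {1,3,4,5,6,7,8,9}:2  {2,3,4,5,6,7,8,9}:2
  start at 0(m): 4
  start at 2(k): 2
sum over floor = 6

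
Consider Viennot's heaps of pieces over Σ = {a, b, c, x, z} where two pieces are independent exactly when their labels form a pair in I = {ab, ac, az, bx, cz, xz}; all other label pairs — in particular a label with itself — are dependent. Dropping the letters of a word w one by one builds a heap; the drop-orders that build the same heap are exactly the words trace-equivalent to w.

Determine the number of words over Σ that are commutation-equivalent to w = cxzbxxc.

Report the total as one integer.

14

#0=c has no predecessor
#1=x depends on [0:c]
#2=z has no predecessor
#3=b depends on [0:c, 2:z]
#4=x depends on [1:x]
#5=x depends on [4:x]
#6=c depends on [3:b, 5:x]
sources: [0:c, 2:z]
N(rest) = Σ N(rest − s) over sources s of rest; N(one piece) = 1:
  size 1 → [6]=1
  size 2 → [3,6]=1  [5,6]=1
  size 3 → [2,3,6]=1  [3,5,6]=2  [4,5,6]=1
  size 4 → [1,4,5,6]=1  [2,3,5,6]=3  [3,4,5,6]=3
  size 5 → [1,3,4,5,6]=4  [2,3,4,5,6]=6
  first=0(c) contributes 10
  first=2(z) contributes 4
|[w]| = 14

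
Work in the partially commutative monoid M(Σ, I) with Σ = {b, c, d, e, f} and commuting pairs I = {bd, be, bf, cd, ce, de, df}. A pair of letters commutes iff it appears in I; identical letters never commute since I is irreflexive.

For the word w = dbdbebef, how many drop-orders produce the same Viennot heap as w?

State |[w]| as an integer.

560

piece 0:d — minimal
piece 1:b — minimal
piece 2:d rests on {0:d}
piece 3:b rests on {1:b}
piece 4:e — minimal
piece 5:b rests on {3:b}
piece 6:e rests on {4:e}
piece 7:f rests on {6:e}
minimal pieces: {0:d, 1:b, 4:e}
ways to finish when only these pieces remain (= sum over removing one remaining piece with nothing left below it):
  1 left: {2}→1  {5}→1  {7}→1
  2 left: {0,2}→1  {2,5}→2  {2,7}→2  {3,5}→1  {5,7}→2  {6,7}→1
  3 left: {0,2,5}→3  {0,2,7}→3  {1,3,5}→1  {2,3,5}→3  {2,5,7}→6  {2,6,7}→3  {3,5,7}→3  {4,6,7}→1  {5,6,7}→3
  4 left: {0,2,3,5}→6  {0,2,5,7}→12  {0,2,6,7}→6  {1,2,3,5}→4  {1,3,5,7}→4  {2,3,5,7}→12  {2,4,6,7}→4  {2,5,6,7}→12  {3,5,6,7}→6  {4,5,6,7}→4
  5 left: {0,1,2,3,5}→10  {0,2,3,5,7}→30  {0,2,4,6,7}→10  {0,2,5,6,7}→30  {1,2,3,5,7}→20  {1,3,5,6,7}→10  {2,3,5,6,7}→30  {2,4,5,6,7}→20  {3,4,5,6,7}→10
  6 left: {0,1,2,3,5,7}→60  {0,2,3,5,6,7}→90  {0,2,4,5,6,7}→60  {1,2,3,5,6,7}→60  {1,3,4,5,6,7}→20  {2,3,4,5,6,7}→60
  placing 0:d first → 140 extensions
  placing 1:b first → 210 extensions
  placing 4:e first → 210 extensions
total linear extensions = 560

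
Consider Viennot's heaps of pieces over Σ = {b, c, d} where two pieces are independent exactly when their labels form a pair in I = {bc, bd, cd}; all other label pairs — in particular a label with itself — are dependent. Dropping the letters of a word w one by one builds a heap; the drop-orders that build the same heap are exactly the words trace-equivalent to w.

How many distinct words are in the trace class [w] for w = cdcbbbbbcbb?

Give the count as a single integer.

1320

drop 0:c onto floor
drop 1:d onto floor
drop 2:c onto {0:c}
drop 3:b onto floor
drop 4:b onto {3:b}
drop 5:b onto {4:b}
drop 6:b onto {5:b}
drop 7:b onto {6:b}
drop 8:c onto {2:c}
drop 9:b onto {7:b}
drop 10:b onto {9:b}
ground layer = {0:c, 1:d, 3:b}
drop-orders for the pieces not yet dropped (sum over which currently-grounded one goes next):
  1 to go: {1} 1  {8} 1  {10} 1
  2 to go: {1,8} 2  {1,10} 2  {2,8} 1  {8,10} 2  {9,10} 1
  3 to go: {0,2,8} 1  {1,2,8} 3  {1,8,10} 6  {1,9,10} 3  {2,8,10} 3  {7,9,10} 1  {8,9,10} 3
  4 to go: {0,1,2,8} 4  {0,2,8,10} 4  {1,2,8,10} 12  {1,7,9,10} 4  {1,8,9,10} 12  {2,8,9,10} 6  {6,7,9,10} 1  {7,8,9,10} 4
  5 to go: {0,1,2,8,10} 20  {0,2,8,9,10} 10  {1,2,8,9,10} 30  {1,6,7,9,10} 5  {1,7,8,9,10} 20  {2,7,8,9,10} 10  {5,6,7,9,10} 1  {6,7,8,9,10} 5
  6 to go: {0,1,2,8,9,10} 60  {0,2,7,8,9,10} 20  {1,2,7,8,9,10} 60  {1,5,6,7,9,10} 6  {1,6,7,8,9,10} 30  {2,6,7,8,9,10} 15  {4,5,6,7,9,10} 1  {5,6,7,8,9,10} 6
  7 to go: {0,1,2,7,8,9,10} 140  {0,2,6,7,8,9,10} 35  {1,2,6,7,8,9,10} 105  {1,4,5,6,7,9,10} 7  {1,5,6,7,8,9,10} 42  {2,5,6,7,8,9,10} 21  {3,4,5,6,7,9,10} 1  {4,5,6,7,8,9,10} 7
  8 to go: {0,1,2,6,7,8,9,10} 280  {0,2,5,6,7,8,9,10} 56  {1,2,5,6,7,8,9,10} 168  {1,3,4,5,6,7,9,10} 8  {1,4,5,6,7,8,9,10} 56  {2,4,5,6,7,8,9,10} 28  {3,4,5,6,7,8,9,10} 8
  9 to go: {0,1,2,5,6,7,8,9,10} 504  {0,2,4,5,6,7,8,9,10} 84  {1,2,4,5,6,7,8,9,10} 252  {1,3,4,5,6,7,8,9,10} 72  {2,3,4,5,6,7,8,9,10} 36
  if 0:c drops first: 360 orders
  if 1:d drops first: 120 orders
  if 3:b drops first: 840 orders
heap linearizations: 1320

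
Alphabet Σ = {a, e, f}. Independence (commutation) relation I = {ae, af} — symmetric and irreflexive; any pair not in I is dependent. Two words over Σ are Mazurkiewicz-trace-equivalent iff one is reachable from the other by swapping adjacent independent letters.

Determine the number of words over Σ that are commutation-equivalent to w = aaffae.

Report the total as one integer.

#0=a has no predecessor
#1=a depends on [0:a]
#2=f has no predecessor
#3=f depends on [2:f]
#4=a depends on [1:a]
#5=e depends on [3:f]
sources: [0:a, 2:f]
N(rest) = Σ N(rest − s) over sources s of rest; N(one piece) = 1:
  size 1 → [4]=1  [5]=1
  size 2 → [1,4]=1  [3,5]=1  [4,5]=2
  size 3 → [0,1,4]=1  [1,4,5]=3  [2,3,5]=1  [3,4,5]=3
  size 4 → [0,1,4,5]=4  [1,3,4,5]=6  [2,3,4,5]=4
  first=0(a) contributes 10
  first=2(f) contributes 10
|[w]| = 20

20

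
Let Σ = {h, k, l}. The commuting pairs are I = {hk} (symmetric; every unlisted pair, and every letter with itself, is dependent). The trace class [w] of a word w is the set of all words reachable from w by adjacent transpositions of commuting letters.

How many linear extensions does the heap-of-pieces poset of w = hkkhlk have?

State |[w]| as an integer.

piece 0:h — minimal
piece 1:k — minimal
piece 2:k rests on {1:k}
piece 3:h rests on {0:h}
piece 4:l rests on {2:k, 3:h}
piece 5:k rests on {4:l}
minimal pieces: {0:h, 1:k}
ways to finish when only these pieces remain (= sum over removing one remaining piece with nothing left below it):
  1 left: {5}→1
  2 left: {4,5}→1
  3 left: {2,4,5}→1  {3,4,5}→1
  4 left: {0,3,4,5}→1  {1,2,4,5}→1  {2,3,4,5}→2
  placing 0:h first → 3 extensions
  placing 1:k first → 3 extensions
total linear extensions = 6

6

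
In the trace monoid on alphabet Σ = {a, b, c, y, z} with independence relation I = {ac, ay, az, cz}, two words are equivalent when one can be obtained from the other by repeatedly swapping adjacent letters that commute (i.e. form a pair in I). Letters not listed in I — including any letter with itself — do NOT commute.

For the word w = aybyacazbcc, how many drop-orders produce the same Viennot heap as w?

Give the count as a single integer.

drop 0:a onto floor
drop 1:y onto floor
drop 2:b onto {0:a, 1:y}
drop 3:y onto {2:b}
drop 4:a onto {2:b}
drop 5:c onto {3:y}
drop 6:a onto {4:a}
drop 7:z onto {3:y}
drop 8:b onto {5:c, 6:a, 7:z}
drop 9:c onto {8:b}
drop 10:c onto {9:c}
ground layer = {0:a, 1:y}
drop-orders for the pieces not yet dropped (sum over which currently-grounded one goes next):
  1 to go: {10} 1
  2 to go: {9,10} 1
  3 to go: {8,9,10} 1
  4 to go: {5,8,9,10} 1  {6,8,9,10} 1  {7,8,9,10} 1
  5 to go: {4,6,8,9,10} 1  {5,6,8,9,10} 2  {5,7,8,9,10} 2  {6,7,8,9,10} 2
  6 to go: {3,5,7,8,9,10} 2  {4,5,6,8,9,10} 3  {4,6,7,8,9,10} 3  {5,6,7,8,9,10} 6
  7 to go: {3,5,6,7,8,9,10} 8  {4,5,6,7,8,9,10} 12
  8 to go: {3,4,5,6,7,8,9,10} 20
  9 to go: {2,3,4,5,6,7,8,9,10} 20
  if 0:a drops first: 20 orders
  if 1:y drops first: 20 orders
heap linearizations: 40

40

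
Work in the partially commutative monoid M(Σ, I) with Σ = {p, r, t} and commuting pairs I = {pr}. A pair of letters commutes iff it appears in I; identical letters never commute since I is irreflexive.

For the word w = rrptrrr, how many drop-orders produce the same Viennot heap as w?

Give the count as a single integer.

3

drop 0:r onto floor
drop 1:r onto {0:r}
drop 2:p onto floor
drop 3:t onto {1:r, 2:p}
drop 4:r onto {3:t}
drop 5:r onto {4:r}
drop 6:r onto {5:r}
ground layer = {0:r, 2:p}
drop-orders for the pieces not yet dropped (sum over which currently-grounded one goes next):
  1 to go: {6} 1
  2 to go: {5,6} 1
  3 to go: {4,5,6} 1
  4 to go: {3,4,5,6} 1
  5 to go: {1,3,4,5,6} 1  {2,3,4,5,6} 1
  if 0:r drops first: 2 orders
  if 2:p drops first: 1 orders
heap linearizations: 3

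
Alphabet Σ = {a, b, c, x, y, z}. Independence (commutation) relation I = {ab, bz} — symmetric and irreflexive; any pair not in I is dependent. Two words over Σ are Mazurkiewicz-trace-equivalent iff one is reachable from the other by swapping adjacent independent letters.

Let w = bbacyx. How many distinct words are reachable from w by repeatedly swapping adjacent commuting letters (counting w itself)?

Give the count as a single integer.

3

#0=b has no predecessor
#1=b depends on [0:b]
#2=a has no predecessor
#3=c depends on [1:b, 2:a]
#4=y depends on [3:c]
#5=x depends on [4:y]
sources: [0:b, 2:a]
N(rest) = Σ N(rest − s) over sources s of rest; N(one piece) = 1:
  size 1 → [5]=1
  size 2 → [4,5]=1
  size 3 → [3,4,5]=1
  size 4 → [1,3,4,5]=1  [2,3,4,5]=1
  first=0(b) contributes 2
  first=2(a) contributes 1
|[w]| = 3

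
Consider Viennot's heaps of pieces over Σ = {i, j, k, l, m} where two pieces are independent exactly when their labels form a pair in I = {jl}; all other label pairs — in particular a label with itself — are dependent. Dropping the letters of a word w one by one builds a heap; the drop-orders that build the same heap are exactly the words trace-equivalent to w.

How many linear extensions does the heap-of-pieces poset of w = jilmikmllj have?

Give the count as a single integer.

piece 0:j — minimal
piece 1:i rests on {0:j}
piece 2:l rests on {1:i}
piece 3:m rests on {2:l}
piece 4:i rests on {3:m}
piece 5:k rests on {4:i}
piece 6:m rests on {5:k}
piece 7:l rests on {6:m}
piece 8:l rests on {7:l}
piece 9:j rests on {6:m}
minimal pieces: {0:j}
ways to finish when only these pieces remain (= sum over removing one remaining piece with nothing left below it):
  1 left: {8}→1  {9}→1
  2 left: {7,8}→1  {8,9}→2
  3 left: {7,8,9}→3
  4 left: {6,7,8,9}→3
  5 left: {5,6,7,8,9}→3
  6 left: {4,5,6,7,8,9}→3
  7 left: {3,4,5,6,7,8,9}→3
  8 left: {2,3,4,5,6,7,8,9}→3
  placing 0:j first → 3 extensions

3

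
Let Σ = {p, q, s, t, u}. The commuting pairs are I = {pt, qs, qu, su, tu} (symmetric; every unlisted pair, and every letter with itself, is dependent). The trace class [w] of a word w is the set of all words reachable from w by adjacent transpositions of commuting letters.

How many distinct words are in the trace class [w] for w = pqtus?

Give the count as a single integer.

4

0(p) covers ∅
1(q) covers 0:p
2(t) covers 1:q
3(u) covers 0:p
4(s) covers 2:t
floor of heap: 0:p
completions by unplaced set U, small U first (add the entries for U minus each lowest piece of U):
  |U|=1: {3}:1  {4}:1
  |U|=2: {2,4}:1  {3,4}:2
  |U|=3: {1,2,4}:1  {2,3,4}:3
  start at 0(p): 4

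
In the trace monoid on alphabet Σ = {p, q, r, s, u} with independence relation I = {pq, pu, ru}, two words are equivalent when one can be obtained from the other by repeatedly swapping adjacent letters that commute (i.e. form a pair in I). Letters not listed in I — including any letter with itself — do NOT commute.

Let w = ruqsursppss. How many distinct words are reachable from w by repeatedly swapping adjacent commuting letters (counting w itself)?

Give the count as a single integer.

piece 0:r — minimal
piece 1:u — minimal
piece 2:q rests on {0:r, 1:u}
piece 3:s rests on {2:q}
piece 4:u rests on {3:s}
piece 5:r rests on {3:s}
piece 6:s rests on {4:u, 5:r}
piece 7:p rests on {6:s}
piece 8:p rests on {7:p}
piece 9:s rests on {8:p}
piece 10:s rests on {9:s}
minimal pieces: {0:r, 1:u}
ways to finish when only these pieces remain (= sum over removing one remaining piece with nothing left below it):
  1 left: {10}→1
  2 left: {9,10}→1
  3 left: {8,9,10}→1
  4 left: {7,8,9,10}→1
  5 left: {6,7,8,9,10}→1
  6 left: {4,6,7,8,9,10}→1  {5,6,7,8,9,10}→1
  7 left: {4,5,6,7,8,9,10}→2
  8 left: {3,4,5,6,7,8,9,10}→2
  9 left: {2,3,4,5,6,7,8,9,10}→2
  placing 0:r first → 2 extensions
  placing 1:u first → 2 extensions
total linear extensions = 4

4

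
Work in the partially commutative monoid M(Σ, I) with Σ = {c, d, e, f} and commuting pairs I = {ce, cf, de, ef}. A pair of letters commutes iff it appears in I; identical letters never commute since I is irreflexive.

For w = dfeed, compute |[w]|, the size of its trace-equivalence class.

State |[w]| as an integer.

drop 0:d onto floor
drop 1:f onto {0:d}
drop 2:e onto floor
drop 3:e onto {2:e}
drop 4:d onto {1:f}
ground layer = {0:d, 2:e}
drop-orders for the pieces not yet dropped (sum over which currently-grounded one goes next):
  1 to go: {3} 1  {4} 1
  2 to go: {1,4} 1  {2,3} 1  {3,4} 2
  3 to go: {0,1,4} 1  {1,3,4} 3  {2,3,4} 3
  if 0:d drops first: 6 orders
  if 2:e drops first: 4 orders
heap linearizations: 10

10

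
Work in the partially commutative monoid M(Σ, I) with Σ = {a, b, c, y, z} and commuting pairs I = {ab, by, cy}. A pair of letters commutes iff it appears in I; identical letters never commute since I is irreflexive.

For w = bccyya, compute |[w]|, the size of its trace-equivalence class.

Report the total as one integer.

drop 0:b onto floor
drop 1:c onto {0:b}
drop 2:c onto {1:c}
drop 3:y onto floor
drop 4:y onto {3:y}
drop 5:a onto {2:c, 4:y}
ground layer = {0:b, 3:y}
drop-orders for the pieces not yet dropped (sum over which currently-grounded one goes next):
  1 to go: {5} 1
  2 to go: {2,5} 1  {4,5} 1
  3 to go: {1,2,5} 1  {2,4,5} 2  {3,4,5} 1
  4 to go: {0,1,2,5} 1  {1,2,4,5} 3  {2,3,4,5} 3
  if 0:b drops first: 6 orders
  if 3:y drops first: 4 orders
heap linearizations: 10

10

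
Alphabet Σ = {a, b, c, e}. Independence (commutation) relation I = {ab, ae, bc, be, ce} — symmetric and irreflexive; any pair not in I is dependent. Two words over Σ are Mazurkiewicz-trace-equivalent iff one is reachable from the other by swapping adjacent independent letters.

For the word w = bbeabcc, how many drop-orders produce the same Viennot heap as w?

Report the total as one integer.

piece 0:b — minimal
piece 1:b rests on {0:b}
piece 2:e — minimal
piece 3:a — minimal
piece 4:b rests on {1:b}
piece 5:c rests on {3:a}
piece 6:c rests on {5:c}
minimal pieces: {0:b, 2:e, 3:a}
ways to finish when only these pieces remain (= sum over removing one remaining piece with nothing left below it):
  1 left: {2}→1  {4}→1  {6}→1
  2 left: {1,4}→1  {2,4}→2  {2,6}→2  {4,6}→2  {5,6}→1
  3 left: {0,1,4}→1  {1,2,4}→3  {1,4,6}→3  {2,4,6}→6  {2,5,6}→3  {3,5,6}→1  {4,5,6}→3
  4 left: {0,1,2,4}→4  {0,1,4,6}→4  {1,2,4,6}→12  {1,4,5,6}→6  {2,3,5,6}→4  {2,4,5,6}→12  {3,4,5,6}→4
  5 left: {0,1,2,4,6}→20  {0,1,4,5,6}→10  {1,2,4,5,6}→30  {1,3,4,5,6}→10  {2,3,4,5,6}→20
  placing 0:b first → 60 extensions
  placing 2:e first → 20 extensions
  placing 3:a first → 60 extensions
total linear extensions = 140

140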